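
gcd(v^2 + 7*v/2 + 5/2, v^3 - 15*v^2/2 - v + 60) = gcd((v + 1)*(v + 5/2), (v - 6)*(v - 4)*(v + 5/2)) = v + 5/2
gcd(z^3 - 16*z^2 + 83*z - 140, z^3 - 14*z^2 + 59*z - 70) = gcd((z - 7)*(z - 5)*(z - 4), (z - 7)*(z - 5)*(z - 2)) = z^2 - 12*z + 35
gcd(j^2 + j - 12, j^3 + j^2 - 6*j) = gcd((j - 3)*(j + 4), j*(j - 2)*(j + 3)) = 1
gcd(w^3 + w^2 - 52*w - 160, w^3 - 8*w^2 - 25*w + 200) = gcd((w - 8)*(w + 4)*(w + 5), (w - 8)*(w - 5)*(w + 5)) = w^2 - 3*w - 40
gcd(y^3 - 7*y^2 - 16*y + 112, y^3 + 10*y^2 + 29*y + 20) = y + 4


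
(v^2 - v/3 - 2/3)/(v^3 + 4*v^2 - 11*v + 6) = (v + 2/3)/(v^2 + 5*v - 6)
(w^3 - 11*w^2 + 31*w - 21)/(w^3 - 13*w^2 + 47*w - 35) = (w - 3)/(w - 5)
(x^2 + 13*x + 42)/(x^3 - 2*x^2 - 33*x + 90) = (x + 7)/(x^2 - 8*x + 15)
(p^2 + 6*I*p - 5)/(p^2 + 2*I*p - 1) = (p + 5*I)/(p + I)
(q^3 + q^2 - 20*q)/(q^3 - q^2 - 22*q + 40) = q/(q - 2)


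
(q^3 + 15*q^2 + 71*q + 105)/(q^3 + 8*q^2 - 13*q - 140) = (q + 3)/(q - 4)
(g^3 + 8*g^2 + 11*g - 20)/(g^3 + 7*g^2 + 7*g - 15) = (g + 4)/(g + 3)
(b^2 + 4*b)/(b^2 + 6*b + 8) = b/(b + 2)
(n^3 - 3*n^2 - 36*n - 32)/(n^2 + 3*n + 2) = (n^2 - 4*n - 32)/(n + 2)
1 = 1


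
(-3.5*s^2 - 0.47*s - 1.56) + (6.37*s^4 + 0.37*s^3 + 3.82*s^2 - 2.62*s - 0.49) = 6.37*s^4 + 0.37*s^3 + 0.32*s^2 - 3.09*s - 2.05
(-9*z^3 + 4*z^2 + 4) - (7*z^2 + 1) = -9*z^3 - 3*z^2 + 3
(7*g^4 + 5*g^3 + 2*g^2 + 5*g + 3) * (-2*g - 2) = -14*g^5 - 24*g^4 - 14*g^3 - 14*g^2 - 16*g - 6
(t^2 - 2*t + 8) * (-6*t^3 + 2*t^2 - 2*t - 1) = -6*t^5 + 14*t^4 - 54*t^3 + 19*t^2 - 14*t - 8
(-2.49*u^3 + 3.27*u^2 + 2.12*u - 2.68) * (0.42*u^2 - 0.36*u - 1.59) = -1.0458*u^5 + 2.2698*u^4 + 3.6723*u^3 - 7.0881*u^2 - 2.406*u + 4.2612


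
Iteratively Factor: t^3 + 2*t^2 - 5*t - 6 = (t - 2)*(t^2 + 4*t + 3) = (t - 2)*(t + 1)*(t + 3)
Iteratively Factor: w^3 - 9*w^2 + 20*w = (w)*(w^2 - 9*w + 20) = w*(w - 4)*(w - 5)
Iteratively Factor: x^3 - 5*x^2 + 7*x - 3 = (x - 1)*(x^2 - 4*x + 3) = (x - 3)*(x - 1)*(x - 1)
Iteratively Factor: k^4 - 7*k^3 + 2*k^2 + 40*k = (k)*(k^3 - 7*k^2 + 2*k + 40) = k*(k - 5)*(k^2 - 2*k - 8) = k*(k - 5)*(k + 2)*(k - 4)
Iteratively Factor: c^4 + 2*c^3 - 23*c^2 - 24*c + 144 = (c + 4)*(c^3 - 2*c^2 - 15*c + 36) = (c - 3)*(c + 4)*(c^2 + c - 12) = (c - 3)^2*(c + 4)*(c + 4)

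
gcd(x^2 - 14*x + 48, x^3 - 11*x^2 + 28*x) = 1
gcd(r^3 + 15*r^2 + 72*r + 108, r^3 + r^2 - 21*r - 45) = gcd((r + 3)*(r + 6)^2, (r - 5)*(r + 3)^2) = r + 3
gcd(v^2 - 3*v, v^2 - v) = v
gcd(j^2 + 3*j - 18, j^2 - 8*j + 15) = j - 3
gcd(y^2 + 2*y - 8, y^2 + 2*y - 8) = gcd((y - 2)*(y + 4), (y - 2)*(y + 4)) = y^2 + 2*y - 8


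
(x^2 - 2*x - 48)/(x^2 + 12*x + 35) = (x^2 - 2*x - 48)/(x^2 + 12*x + 35)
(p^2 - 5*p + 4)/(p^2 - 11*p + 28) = (p - 1)/(p - 7)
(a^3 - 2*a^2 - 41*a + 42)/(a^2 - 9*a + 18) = (a^3 - 2*a^2 - 41*a + 42)/(a^2 - 9*a + 18)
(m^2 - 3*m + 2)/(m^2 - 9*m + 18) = (m^2 - 3*m + 2)/(m^2 - 9*m + 18)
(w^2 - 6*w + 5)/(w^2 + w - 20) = (w^2 - 6*w + 5)/(w^2 + w - 20)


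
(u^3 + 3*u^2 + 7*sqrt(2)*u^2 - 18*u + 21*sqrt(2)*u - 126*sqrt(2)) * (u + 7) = u^4 + 7*sqrt(2)*u^3 + 10*u^3 + 3*u^2 + 70*sqrt(2)*u^2 - 126*u + 21*sqrt(2)*u - 882*sqrt(2)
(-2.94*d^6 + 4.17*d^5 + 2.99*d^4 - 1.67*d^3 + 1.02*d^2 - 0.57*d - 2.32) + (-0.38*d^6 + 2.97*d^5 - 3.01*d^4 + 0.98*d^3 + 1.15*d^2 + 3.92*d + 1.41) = -3.32*d^6 + 7.14*d^5 - 0.0199999999999996*d^4 - 0.69*d^3 + 2.17*d^2 + 3.35*d - 0.91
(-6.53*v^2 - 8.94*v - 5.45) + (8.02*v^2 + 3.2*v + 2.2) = 1.49*v^2 - 5.74*v - 3.25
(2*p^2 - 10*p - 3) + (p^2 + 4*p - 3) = 3*p^2 - 6*p - 6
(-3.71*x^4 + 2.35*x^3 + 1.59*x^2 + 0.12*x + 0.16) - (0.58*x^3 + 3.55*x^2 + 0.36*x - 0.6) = -3.71*x^4 + 1.77*x^3 - 1.96*x^2 - 0.24*x + 0.76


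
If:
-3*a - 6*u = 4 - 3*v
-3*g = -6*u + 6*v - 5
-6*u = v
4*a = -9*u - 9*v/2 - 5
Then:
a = -32/25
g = 118/75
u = -1/150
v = 1/25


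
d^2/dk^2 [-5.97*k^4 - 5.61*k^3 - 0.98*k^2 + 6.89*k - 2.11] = -71.64*k^2 - 33.66*k - 1.96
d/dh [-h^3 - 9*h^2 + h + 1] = -3*h^2 - 18*h + 1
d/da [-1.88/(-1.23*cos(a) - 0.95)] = 2.3124*sin(a)/(1.23*cos(a) + 0.95)^2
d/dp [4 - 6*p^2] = -12*p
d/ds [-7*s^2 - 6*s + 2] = -14*s - 6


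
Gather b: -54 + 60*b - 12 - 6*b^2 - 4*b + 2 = -6*b^2 + 56*b - 64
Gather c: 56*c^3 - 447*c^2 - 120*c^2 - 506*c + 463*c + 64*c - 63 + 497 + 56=56*c^3 - 567*c^2 + 21*c + 490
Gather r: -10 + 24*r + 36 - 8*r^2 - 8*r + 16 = -8*r^2 + 16*r + 42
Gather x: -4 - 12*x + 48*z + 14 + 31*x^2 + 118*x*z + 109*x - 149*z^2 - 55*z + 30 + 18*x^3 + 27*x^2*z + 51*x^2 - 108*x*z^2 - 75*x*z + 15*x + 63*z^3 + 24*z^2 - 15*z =18*x^3 + x^2*(27*z + 82) + x*(-108*z^2 + 43*z + 112) + 63*z^3 - 125*z^2 - 22*z + 40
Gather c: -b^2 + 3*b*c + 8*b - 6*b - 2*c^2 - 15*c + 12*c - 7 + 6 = -b^2 + 2*b - 2*c^2 + c*(3*b - 3) - 1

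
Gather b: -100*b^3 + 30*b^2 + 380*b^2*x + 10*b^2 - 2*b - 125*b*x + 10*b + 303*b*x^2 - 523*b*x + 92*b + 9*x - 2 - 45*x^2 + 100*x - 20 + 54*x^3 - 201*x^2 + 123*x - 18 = -100*b^3 + b^2*(380*x + 40) + b*(303*x^2 - 648*x + 100) + 54*x^3 - 246*x^2 + 232*x - 40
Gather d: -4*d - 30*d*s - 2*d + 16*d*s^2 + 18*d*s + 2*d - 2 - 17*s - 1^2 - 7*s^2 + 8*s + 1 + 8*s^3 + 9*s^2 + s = d*(16*s^2 - 12*s - 4) + 8*s^3 + 2*s^2 - 8*s - 2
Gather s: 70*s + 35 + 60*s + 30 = 130*s + 65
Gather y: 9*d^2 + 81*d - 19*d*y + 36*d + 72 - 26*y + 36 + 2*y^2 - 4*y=9*d^2 + 117*d + 2*y^2 + y*(-19*d - 30) + 108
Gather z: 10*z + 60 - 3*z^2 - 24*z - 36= -3*z^2 - 14*z + 24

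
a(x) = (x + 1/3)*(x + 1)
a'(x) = 2*x + 4/3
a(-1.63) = 0.82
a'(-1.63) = -1.93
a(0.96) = 2.53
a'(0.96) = 3.25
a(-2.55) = 3.44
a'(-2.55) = -3.77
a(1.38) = 4.08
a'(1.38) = 4.09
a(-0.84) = -0.08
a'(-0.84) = -0.35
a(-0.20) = 0.11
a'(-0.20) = 0.93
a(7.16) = 61.15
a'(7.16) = 15.65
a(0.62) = 1.54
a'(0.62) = 2.57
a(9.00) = 93.33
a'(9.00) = 19.33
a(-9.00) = 69.33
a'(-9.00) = -16.67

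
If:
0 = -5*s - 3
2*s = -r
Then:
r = 6/5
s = -3/5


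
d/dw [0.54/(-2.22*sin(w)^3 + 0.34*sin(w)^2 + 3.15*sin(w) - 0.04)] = (3.5964*sin(w)^2 - 0.3672*sin(w) - 1.701)*cos(w)/(2.22*sin(w)^3 - 0.34*sin(w)^2 - 3.15*sin(w) + 0.04)^2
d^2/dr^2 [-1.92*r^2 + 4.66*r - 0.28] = -3.84000000000000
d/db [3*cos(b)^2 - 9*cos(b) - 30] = 3*(3 - 2*cos(b))*sin(b)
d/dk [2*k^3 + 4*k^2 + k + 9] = 6*k^2 + 8*k + 1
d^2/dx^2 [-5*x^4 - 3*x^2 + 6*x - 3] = -60*x^2 - 6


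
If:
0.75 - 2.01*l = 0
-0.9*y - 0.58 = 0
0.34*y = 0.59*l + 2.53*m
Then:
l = 0.37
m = -0.17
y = -0.64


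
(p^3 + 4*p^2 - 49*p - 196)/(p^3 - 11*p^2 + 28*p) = (p^2 + 11*p + 28)/(p*(p - 4))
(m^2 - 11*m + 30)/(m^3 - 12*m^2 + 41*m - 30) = 1/(m - 1)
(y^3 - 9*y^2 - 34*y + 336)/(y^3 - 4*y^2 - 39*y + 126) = (y - 8)/(y - 3)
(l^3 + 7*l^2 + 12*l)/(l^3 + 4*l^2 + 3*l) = (l + 4)/(l + 1)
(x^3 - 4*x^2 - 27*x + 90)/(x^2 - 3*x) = x - 1 - 30/x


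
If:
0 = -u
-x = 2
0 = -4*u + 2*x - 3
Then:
No Solution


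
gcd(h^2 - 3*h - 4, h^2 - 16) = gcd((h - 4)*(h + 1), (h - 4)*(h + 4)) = h - 4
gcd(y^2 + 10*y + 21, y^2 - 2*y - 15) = y + 3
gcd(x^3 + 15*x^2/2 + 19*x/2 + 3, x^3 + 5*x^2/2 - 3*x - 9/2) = x + 1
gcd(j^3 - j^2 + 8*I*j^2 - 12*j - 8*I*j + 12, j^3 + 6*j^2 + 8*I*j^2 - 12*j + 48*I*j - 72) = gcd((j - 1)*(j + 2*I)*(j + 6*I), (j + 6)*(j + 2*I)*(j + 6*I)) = j^2 + 8*I*j - 12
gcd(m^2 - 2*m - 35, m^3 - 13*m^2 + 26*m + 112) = m - 7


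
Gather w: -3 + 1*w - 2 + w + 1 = 2*w - 4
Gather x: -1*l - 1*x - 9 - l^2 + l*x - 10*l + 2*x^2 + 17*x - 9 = -l^2 - 11*l + 2*x^2 + x*(l + 16) - 18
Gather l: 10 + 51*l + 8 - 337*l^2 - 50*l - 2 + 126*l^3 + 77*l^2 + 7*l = 126*l^3 - 260*l^2 + 8*l + 16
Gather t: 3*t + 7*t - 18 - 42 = 10*t - 60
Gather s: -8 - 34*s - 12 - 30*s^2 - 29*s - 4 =-30*s^2 - 63*s - 24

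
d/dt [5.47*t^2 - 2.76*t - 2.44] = 10.94*t - 2.76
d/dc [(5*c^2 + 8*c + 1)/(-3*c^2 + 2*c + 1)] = 2*(17*c^2 + 8*c + 3)/(9*c^4 - 12*c^3 - 2*c^2 + 4*c + 1)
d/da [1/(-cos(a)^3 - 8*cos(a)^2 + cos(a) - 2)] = (-3*cos(a)^2 - 16*cos(a) + 1)*sin(a)/(sin(a)^2*cos(a) + 8*sin(a)^2 - 10)^2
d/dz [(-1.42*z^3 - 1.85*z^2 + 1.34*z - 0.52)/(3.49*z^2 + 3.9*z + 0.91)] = (-4.9558*z^4 - 11.076*z^3 - 15.7682*z^2 + 0.2626*z + 3.2474)/(12.1801*z^4 + 27.222*z^3 + 21.5618*z^2 + 7.098*z + 0.8281)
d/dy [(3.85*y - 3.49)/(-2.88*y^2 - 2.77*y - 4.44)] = (11.088*y^2 - 20.1024*y - 26.7613)/(8.2944*y^4 + 15.9552*y^3 + 33.2473*y^2 + 24.5976*y + 19.7136)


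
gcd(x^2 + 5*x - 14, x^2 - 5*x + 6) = x - 2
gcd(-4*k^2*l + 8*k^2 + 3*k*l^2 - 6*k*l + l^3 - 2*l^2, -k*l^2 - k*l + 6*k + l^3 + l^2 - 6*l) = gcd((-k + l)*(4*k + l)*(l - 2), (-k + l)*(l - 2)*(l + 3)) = k*l - 2*k - l^2 + 2*l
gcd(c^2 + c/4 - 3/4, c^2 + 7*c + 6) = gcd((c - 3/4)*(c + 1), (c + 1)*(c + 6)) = c + 1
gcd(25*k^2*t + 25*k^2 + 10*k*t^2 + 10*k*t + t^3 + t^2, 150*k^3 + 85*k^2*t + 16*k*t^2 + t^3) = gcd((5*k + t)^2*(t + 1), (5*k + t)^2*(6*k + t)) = 25*k^2 + 10*k*t + t^2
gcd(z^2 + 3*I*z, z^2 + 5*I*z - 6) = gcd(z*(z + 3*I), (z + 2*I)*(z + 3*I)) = z + 3*I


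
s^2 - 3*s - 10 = (s - 5)*(s + 2)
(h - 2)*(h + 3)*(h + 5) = h^3 + 6*h^2 - h - 30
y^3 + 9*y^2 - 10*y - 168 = (y - 4)*(y + 6)*(y + 7)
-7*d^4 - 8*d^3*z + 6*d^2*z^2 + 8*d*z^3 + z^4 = (-d + z)*(d + z)^2*(7*d + z)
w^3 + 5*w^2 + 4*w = w*(w + 1)*(w + 4)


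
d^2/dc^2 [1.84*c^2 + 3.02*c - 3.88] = 3.68000000000000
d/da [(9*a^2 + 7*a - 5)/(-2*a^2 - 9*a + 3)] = (-67*a^2 + 34*a - 24)/(4*a^4 + 36*a^3 + 69*a^2 - 54*a + 9)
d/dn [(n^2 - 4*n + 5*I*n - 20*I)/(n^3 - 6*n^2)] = (-n^3 + n^2*(8 - 10*I) + 6*n*(-4 + 15*I) - 240*I)/(n^3*(n^2 - 12*n + 36))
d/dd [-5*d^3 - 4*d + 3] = -15*d^2 - 4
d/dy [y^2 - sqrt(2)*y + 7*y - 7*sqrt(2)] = 2*y - sqrt(2) + 7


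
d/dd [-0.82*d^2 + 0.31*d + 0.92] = 0.31 - 1.64*d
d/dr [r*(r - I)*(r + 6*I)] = 3*r^2 + 10*I*r + 6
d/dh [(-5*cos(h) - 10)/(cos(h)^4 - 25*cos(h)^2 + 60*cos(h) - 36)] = 5*(-3*(1 - cos(2*h))^2/4 + 94*cos(h) + 19*cos(2*h)/2 - 2*cos(3*h) - 287/2)*sin(h)/(cos(h)^4 - 25*cos(h)^2 + 60*cos(h) - 36)^2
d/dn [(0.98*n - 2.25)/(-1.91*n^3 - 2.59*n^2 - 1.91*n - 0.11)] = (3.7436*n^3 - 10.3543*n^2 - 11.655*n - 4.4053)/(3.6481*n^6 + 9.8938*n^5 + 14.0043*n^4 + 10.314*n^3 + 4.2179*n^2 + 0.4202*n + 0.0121)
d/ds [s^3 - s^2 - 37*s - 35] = 3*s^2 - 2*s - 37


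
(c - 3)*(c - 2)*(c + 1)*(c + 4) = c^4 - 15*c^2 + 10*c + 24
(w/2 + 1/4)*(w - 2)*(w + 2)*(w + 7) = w^4/2 + 15*w^3/4 - w^2/4 - 15*w - 7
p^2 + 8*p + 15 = (p + 3)*(p + 5)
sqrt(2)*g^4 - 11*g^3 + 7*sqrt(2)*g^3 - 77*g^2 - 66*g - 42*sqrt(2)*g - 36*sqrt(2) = (g + 1)*(g + 6)*(g - 6*sqrt(2))*(sqrt(2)*g + 1)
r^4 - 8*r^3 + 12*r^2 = r^2*(r - 6)*(r - 2)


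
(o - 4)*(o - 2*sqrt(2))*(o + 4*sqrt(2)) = o^3 - 4*o^2 + 2*sqrt(2)*o^2 - 16*o - 8*sqrt(2)*o + 64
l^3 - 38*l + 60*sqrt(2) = (l - 3*sqrt(2))*(l - 2*sqrt(2))*(l + 5*sqrt(2))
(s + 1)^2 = s^2 + 2*s + 1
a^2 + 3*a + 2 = (a + 1)*(a + 2)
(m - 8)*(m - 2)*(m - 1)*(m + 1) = m^4 - 10*m^3 + 15*m^2 + 10*m - 16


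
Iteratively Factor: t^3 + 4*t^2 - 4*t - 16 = (t - 2)*(t^2 + 6*t + 8) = (t - 2)*(t + 4)*(t + 2)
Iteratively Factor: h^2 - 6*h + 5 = (h - 1)*(h - 5)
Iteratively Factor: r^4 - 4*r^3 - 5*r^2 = (r + 1)*(r^3 - 5*r^2) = r*(r + 1)*(r^2 - 5*r) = r*(r - 5)*(r + 1)*(r)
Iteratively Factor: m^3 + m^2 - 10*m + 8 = (m + 4)*(m^2 - 3*m + 2) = (m - 1)*(m + 4)*(m - 2)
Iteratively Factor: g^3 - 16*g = (g + 4)*(g^2 - 4*g) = (g - 4)*(g + 4)*(g)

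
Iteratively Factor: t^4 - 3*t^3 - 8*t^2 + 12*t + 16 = (t - 4)*(t^3 + t^2 - 4*t - 4) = (t - 4)*(t - 2)*(t^2 + 3*t + 2) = (t - 4)*(t - 2)*(t + 2)*(t + 1)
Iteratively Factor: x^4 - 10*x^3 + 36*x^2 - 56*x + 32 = (x - 2)*(x^3 - 8*x^2 + 20*x - 16) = (x - 2)^2*(x^2 - 6*x + 8) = (x - 4)*(x - 2)^2*(x - 2)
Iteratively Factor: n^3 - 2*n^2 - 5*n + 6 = (n - 1)*(n^2 - n - 6) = (n - 3)*(n - 1)*(n + 2)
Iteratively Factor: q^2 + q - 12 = (q - 3)*(q + 4)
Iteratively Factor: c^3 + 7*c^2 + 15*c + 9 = (c + 1)*(c^2 + 6*c + 9) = (c + 1)*(c + 3)*(c + 3)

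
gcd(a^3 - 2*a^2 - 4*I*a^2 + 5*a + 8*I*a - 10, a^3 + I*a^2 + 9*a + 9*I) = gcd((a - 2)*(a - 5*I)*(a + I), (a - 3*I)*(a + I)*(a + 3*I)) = a + I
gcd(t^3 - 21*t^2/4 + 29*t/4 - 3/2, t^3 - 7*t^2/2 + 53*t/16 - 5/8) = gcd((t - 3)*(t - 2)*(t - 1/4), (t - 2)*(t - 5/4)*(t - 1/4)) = t^2 - 9*t/4 + 1/2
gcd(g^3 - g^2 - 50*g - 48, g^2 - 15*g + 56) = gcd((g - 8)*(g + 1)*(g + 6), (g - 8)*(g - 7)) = g - 8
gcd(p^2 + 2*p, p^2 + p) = p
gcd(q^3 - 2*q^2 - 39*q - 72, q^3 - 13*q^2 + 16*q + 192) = q^2 - 5*q - 24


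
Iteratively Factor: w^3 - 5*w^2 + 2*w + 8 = (w - 4)*(w^2 - w - 2) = (w - 4)*(w + 1)*(w - 2)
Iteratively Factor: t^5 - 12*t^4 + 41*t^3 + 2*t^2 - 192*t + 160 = (t + 2)*(t^4 - 14*t^3 + 69*t^2 - 136*t + 80) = (t - 4)*(t + 2)*(t^3 - 10*t^2 + 29*t - 20) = (t - 5)*(t - 4)*(t + 2)*(t^2 - 5*t + 4) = (t - 5)*(t - 4)*(t - 1)*(t + 2)*(t - 4)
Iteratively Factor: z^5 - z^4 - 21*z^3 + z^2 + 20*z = (z)*(z^4 - z^3 - 21*z^2 + z + 20) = z*(z - 1)*(z^3 - 21*z - 20) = z*(z - 1)*(z + 4)*(z^2 - 4*z - 5) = z*(z - 5)*(z - 1)*(z + 4)*(z + 1)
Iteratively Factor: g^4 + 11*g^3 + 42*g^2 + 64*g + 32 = (g + 2)*(g^3 + 9*g^2 + 24*g + 16) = (g + 2)*(g + 4)*(g^2 + 5*g + 4) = (g + 1)*(g + 2)*(g + 4)*(g + 4)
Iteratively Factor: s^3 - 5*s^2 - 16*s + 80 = (s - 4)*(s^2 - s - 20) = (s - 5)*(s - 4)*(s + 4)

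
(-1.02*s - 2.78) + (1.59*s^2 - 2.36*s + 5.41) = 1.59*s^2 - 3.38*s + 2.63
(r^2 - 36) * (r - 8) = r^3 - 8*r^2 - 36*r + 288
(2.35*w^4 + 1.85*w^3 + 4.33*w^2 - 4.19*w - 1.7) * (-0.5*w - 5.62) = -1.175*w^5 - 14.132*w^4 - 12.562*w^3 - 22.2396*w^2 + 24.3978*w + 9.554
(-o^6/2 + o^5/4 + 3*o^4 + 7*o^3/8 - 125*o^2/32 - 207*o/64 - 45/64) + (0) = -o^6/2 + o^5/4 + 3*o^4 + 7*o^3/8 - 125*o^2/32 - 207*o/64 - 45/64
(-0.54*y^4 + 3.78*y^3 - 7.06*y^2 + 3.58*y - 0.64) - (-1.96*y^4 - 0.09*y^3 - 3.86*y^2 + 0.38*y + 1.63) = 1.42*y^4 + 3.87*y^3 - 3.2*y^2 + 3.2*y - 2.27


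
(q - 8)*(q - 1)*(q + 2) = q^3 - 7*q^2 - 10*q + 16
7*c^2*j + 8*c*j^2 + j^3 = j*(c + j)*(7*c + j)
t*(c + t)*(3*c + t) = 3*c^2*t + 4*c*t^2 + t^3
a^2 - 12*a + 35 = (a - 7)*(a - 5)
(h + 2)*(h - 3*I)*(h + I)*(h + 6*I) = h^4 + 2*h^3 + 4*I*h^3 + 15*h^2 + 8*I*h^2 + 30*h + 18*I*h + 36*I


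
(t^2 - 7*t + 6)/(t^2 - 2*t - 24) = (t - 1)/(t + 4)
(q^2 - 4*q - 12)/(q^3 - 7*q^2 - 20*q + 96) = (q^2 - 4*q - 12)/(q^3 - 7*q^2 - 20*q + 96)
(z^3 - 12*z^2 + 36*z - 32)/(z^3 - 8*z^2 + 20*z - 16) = (z - 8)/(z - 4)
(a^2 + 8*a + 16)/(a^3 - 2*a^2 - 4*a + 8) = (a^2 + 8*a + 16)/(a^3 - 2*a^2 - 4*a + 8)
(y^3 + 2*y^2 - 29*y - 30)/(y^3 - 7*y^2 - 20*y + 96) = (y^3 + 2*y^2 - 29*y - 30)/(y^3 - 7*y^2 - 20*y + 96)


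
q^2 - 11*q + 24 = (q - 8)*(q - 3)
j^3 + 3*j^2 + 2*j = j*(j + 1)*(j + 2)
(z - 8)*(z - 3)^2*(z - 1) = z^4 - 15*z^3 + 71*z^2 - 129*z + 72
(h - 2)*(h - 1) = h^2 - 3*h + 2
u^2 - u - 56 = (u - 8)*(u + 7)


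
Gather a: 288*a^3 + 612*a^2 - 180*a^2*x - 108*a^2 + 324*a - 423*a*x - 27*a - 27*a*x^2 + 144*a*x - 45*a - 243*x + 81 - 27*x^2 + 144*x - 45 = 288*a^3 + a^2*(504 - 180*x) + a*(-27*x^2 - 279*x + 252) - 27*x^2 - 99*x + 36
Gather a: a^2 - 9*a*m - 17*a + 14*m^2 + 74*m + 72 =a^2 + a*(-9*m - 17) + 14*m^2 + 74*m + 72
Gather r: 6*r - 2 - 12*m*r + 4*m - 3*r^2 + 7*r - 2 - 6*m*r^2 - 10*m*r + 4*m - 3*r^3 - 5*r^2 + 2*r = 8*m - 3*r^3 + r^2*(-6*m - 8) + r*(15 - 22*m) - 4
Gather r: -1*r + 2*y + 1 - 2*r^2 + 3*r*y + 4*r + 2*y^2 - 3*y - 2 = -2*r^2 + r*(3*y + 3) + 2*y^2 - y - 1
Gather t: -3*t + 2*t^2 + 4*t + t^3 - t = t^3 + 2*t^2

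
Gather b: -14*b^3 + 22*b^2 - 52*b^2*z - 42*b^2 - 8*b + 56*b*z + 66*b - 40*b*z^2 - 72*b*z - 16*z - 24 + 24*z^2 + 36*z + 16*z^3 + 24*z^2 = -14*b^3 + b^2*(-52*z - 20) + b*(-40*z^2 - 16*z + 58) + 16*z^3 + 48*z^2 + 20*z - 24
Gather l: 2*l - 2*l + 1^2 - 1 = 0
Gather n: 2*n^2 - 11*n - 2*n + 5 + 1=2*n^2 - 13*n + 6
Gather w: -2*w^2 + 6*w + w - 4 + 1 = -2*w^2 + 7*w - 3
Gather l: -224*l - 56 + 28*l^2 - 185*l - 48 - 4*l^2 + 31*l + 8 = 24*l^2 - 378*l - 96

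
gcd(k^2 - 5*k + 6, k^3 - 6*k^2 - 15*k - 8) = 1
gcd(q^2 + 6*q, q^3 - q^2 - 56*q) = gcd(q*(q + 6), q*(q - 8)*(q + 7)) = q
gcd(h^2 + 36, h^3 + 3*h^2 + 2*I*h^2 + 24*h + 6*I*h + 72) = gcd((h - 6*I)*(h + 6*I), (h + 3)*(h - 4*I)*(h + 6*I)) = h + 6*I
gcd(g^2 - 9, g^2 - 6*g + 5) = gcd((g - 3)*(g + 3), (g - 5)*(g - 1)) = 1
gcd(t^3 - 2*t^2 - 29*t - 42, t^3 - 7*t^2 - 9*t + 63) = t^2 - 4*t - 21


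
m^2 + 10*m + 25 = (m + 5)^2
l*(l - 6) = l^2 - 6*l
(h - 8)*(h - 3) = h^2 - 11*h + 24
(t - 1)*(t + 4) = t^2 + 3*t - 4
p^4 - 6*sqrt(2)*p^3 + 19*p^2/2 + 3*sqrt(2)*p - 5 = (p - 5*sqrt(2))*(p - sqrt(2))*(p - sqrt(2)/2)*(p + sqrt(2)/2)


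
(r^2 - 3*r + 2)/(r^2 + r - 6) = (r - 1)/(r + 3)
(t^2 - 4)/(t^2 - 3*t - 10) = (t - 2)/(t - 5)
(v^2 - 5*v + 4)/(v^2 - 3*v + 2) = (v - 4)/(v - 2)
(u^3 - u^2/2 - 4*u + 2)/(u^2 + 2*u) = u - 5/2 + 1/u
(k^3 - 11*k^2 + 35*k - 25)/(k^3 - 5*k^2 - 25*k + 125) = (k - 1)/(k + 5)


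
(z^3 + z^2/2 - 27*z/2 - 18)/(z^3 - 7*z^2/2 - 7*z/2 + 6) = (z + 3)/(z - 1)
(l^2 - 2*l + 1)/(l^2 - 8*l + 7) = (l - 1)/(l - 7)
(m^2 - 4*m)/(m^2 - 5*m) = (m - 4)/(m - 5)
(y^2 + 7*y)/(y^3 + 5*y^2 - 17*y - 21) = y/(y^2 - 2*y - 3)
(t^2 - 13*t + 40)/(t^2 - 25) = (t - 8)/(t + 5)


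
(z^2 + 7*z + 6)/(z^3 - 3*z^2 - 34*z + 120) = (z + 1)/(z^2 - 9*z + 20)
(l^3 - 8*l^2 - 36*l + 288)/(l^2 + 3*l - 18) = (l^2 - 14*l + 48)/(l - 3)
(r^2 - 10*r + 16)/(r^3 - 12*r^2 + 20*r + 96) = (r - 2)/(r^2 - 4*r - 12)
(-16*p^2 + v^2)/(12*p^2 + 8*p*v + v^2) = (-16*p^2 + v^2)/(12*p^2 + 8*p*v + v^2)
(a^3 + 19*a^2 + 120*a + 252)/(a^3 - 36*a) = (a^2 + 13*a + 42)/(a*(a - 6))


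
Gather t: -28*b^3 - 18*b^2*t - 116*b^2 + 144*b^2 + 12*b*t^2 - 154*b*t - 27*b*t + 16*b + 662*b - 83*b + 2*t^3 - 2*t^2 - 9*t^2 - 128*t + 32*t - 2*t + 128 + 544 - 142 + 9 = -28*b^3 + 28*b^2 + 595*b + 2*t^3 + t^2*(12*b - 11) + t*(-18*b^2 - 181*b - 98) + 539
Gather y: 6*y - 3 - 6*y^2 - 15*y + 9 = -6*y^2 - 9*y + 6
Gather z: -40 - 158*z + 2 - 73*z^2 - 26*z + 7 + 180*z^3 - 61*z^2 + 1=180*z^3 - 134*z^2 - 184*z - 30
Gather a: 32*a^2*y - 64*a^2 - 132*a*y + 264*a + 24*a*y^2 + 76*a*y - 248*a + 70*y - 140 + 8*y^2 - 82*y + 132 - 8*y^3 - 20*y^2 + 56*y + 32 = a^2*(32*y - 64) + a*(24*y^2 - 56*y + 16) - 8*y^3 - 12*y^2 + 44*y + 24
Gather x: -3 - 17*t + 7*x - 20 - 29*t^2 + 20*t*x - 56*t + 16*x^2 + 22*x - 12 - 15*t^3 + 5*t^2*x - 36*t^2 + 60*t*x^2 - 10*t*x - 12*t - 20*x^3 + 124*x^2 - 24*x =-15*t^3 - 65*t^2 - 85*t - 20*x^3 + x^2*(60*t + 140) + x*(5*t^2 + 10*t + 5) - 35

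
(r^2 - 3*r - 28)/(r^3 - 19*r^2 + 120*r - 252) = (r + 4)/(r^2 - 12*r + 36)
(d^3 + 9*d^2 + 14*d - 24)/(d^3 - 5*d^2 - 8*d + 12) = (d^2 + 10*d + 24)/(d^2 - 4*d - 12)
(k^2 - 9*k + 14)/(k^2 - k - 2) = (k - 7)/(k + 1)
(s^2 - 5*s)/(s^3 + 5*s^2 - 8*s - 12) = s*(s - 5)/(s^3 + 5*s^2 - 8*s - 12)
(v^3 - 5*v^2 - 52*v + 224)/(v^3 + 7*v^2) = 1 - 12/v + 32/v^2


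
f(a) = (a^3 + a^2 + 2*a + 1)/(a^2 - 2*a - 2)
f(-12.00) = -9.68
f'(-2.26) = 0.56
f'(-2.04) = 0.51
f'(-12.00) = 0.95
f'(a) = (2 - 2*a)*(a^3 + a^2 + 2*a + 1)/(a^2 - 2*a - 2)^2 + (3*a^2 + 2*a + 2)/(a^2 - 2*a - 2) = (a^4 - 4*a^3 - 10*a^2 - 6*a - 2)/(a^4 - 4*a^3 + 8*a + 4)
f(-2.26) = -1.31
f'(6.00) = 0.07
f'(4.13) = -4.07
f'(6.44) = 0.28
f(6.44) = 12.12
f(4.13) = 14.24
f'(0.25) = -0.70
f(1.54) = -3.73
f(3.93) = 15.22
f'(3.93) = -5.91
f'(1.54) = -5.99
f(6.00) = 12.05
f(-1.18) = -0.92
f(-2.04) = -1.19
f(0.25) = -0.65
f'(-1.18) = -0.11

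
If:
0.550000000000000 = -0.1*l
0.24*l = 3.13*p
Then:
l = -5.50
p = -0.42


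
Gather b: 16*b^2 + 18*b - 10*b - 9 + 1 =16*b^2 + 8*b - 8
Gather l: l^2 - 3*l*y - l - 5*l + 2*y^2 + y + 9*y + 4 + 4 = l^2 + l*(-3*y - 6) + 2*y^2 + 10*y + 8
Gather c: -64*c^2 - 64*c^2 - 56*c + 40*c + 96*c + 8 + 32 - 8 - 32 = -128*c^2 + 80*c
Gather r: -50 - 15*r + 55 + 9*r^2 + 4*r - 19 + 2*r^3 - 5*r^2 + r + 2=2*r^3 + 4*r^2 - 10*r - 12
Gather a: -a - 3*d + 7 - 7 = -a - 3*d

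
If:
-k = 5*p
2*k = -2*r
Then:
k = -r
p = r/5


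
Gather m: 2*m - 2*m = 0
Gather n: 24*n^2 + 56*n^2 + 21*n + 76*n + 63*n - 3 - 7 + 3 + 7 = 80*n^2 + 160*n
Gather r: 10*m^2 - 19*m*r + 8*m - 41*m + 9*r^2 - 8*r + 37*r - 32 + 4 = 10*m^2 - 33*m + 9*r^2 + r*(29 - 19*m) - 28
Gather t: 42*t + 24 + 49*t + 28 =91*t + 52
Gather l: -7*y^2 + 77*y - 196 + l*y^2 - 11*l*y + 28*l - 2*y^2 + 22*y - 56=l*(y^2 - 11*y + 28) - 9*y^2 + 99*y - 252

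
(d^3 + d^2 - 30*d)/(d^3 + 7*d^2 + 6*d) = (d - 5)/(d + 1)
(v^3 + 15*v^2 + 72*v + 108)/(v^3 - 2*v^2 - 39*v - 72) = (v^2 + 12*v + 36)/(v^2 - 5*v - 24)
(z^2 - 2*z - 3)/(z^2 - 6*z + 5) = (z^2 - 2*z - 3)/(z^2 - 6*z + 5)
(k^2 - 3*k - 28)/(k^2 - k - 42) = (k + 4)/(k + 6)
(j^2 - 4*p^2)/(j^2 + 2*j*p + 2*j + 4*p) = (j - 2*p)/(j + 2)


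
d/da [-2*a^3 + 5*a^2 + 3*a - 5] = -6*a^2 + 10*a + 3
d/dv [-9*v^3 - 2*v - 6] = -27*v^2 - 2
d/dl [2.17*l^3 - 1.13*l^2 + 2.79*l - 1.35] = 6.51*l^2 - 2.26*l + 2.79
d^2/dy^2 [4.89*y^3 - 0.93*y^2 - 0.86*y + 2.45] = 29.34*y - 1.86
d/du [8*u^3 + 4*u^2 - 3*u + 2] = 24*u^2 + 8*u - 3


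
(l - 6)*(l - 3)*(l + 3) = l^3 - 6*l^2 - 9*l + 54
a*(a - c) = a^2 - a*c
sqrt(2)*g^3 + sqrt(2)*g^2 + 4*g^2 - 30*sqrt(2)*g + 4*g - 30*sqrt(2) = (g - 3*sqrt(2))*(g + 5*sqrt(2))*(sqrt(2)*g + sqrt(2))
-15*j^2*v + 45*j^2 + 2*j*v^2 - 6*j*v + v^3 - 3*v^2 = (-3*j + v)*(5*j + v)*(v - 3)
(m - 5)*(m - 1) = m^2 - 6*m + 5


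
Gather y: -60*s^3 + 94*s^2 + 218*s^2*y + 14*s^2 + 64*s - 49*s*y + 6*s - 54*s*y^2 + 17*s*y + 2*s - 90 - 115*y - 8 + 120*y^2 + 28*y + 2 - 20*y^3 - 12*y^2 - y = -60*s^3 + 108*s^2 + 72*s - 20*y^3 + y^2*(108 - 54*s) + y*(218*s^2 - 32*s - 88) - 96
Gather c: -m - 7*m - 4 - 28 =-8*m - 32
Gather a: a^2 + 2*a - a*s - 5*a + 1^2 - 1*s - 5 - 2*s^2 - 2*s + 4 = a^2 + a*(-s - 3) - 2*s^2 - 3*s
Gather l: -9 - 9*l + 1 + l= -8*l - 8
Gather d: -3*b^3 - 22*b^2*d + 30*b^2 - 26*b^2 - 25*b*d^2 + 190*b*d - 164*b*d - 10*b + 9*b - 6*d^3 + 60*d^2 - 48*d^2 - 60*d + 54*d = -3*b^3 + 4*b^2 - b - 6*d^3 + d^2*(12 - 25*b) + d*(-22*b^2 + 26*b - 6)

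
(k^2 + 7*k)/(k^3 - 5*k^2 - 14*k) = (k + 7)/(k^2 - 5*k - 14)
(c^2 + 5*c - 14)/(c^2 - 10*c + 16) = (c + 7)/(c - 8)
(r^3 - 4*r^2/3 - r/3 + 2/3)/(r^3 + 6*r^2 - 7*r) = (3*r^2 - r - 2)/(3*r*(r + 7))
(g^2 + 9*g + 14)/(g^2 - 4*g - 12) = (g + 7)/(g - 6)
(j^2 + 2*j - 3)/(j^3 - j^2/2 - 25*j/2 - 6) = 2*(j - 1)/(2*j^2 - 7*j - 4)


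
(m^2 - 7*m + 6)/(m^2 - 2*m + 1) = (m - 6)/(m - 1)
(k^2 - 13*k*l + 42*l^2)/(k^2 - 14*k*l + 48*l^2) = (k - 7*l)/(k - 8*l)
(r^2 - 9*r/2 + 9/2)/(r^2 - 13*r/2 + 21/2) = (2*r - 3)/(2*r - 7)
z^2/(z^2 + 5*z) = z/(z + 5)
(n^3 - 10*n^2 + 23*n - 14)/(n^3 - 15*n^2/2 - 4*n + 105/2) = 2*(n^2 - 3*n + 2)/(2*n^2 - n - 15)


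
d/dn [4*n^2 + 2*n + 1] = 8*n + 2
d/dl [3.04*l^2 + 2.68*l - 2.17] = 6.08*l + 2.68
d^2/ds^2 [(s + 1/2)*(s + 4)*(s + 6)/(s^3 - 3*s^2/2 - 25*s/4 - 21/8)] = 24*(64*s^3 + 468*s^2 + 72*s + 771)/(64*s^6 - 384*s^5 - 240*s^4 + 3520*s^3 + 1260*s^2 - 10584*s - 9261)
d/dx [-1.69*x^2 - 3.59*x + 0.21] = -3.38*x - 3.59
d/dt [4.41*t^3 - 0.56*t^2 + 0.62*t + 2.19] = 13.23*t^2 - 1.12*t + 0.62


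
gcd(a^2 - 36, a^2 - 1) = 1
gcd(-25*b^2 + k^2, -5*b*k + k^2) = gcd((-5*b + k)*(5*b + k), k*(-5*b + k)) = 5*b - k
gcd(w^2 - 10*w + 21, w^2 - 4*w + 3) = w - 3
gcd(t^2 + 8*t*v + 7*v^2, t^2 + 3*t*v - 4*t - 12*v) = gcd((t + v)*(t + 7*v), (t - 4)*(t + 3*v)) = 1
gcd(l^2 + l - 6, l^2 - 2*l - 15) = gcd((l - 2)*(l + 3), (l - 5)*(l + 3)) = l + 3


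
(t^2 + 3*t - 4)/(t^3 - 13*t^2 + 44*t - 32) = (t + 4)/(t^2 - 12*t + 32)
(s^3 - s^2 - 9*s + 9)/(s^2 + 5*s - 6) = (s^2 - 9)/(s + 6)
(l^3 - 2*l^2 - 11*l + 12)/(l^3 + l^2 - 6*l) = (l^2 - 5*l + 4)/(l*(l - 2))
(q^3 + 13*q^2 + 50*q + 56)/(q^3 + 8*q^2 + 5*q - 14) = (q + 4)/(q - 1)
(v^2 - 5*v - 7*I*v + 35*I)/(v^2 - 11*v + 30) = (v - 7*I)/(v - 6)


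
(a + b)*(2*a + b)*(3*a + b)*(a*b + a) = 6*a^4*b + 6*a^4 + 11*a^3*b^2 + 11*a^3*b + 6*a^2*b^3 + 6*a^2*b^2 + a*b^4 + a*b^3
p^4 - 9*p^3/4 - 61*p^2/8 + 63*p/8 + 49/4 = (p - 7/2)*(p - 7/4)*(p + 1)*(p + 2)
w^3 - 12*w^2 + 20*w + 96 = (w - 8)*(w - 6)*(w + 2)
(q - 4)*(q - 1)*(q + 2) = q^3 - 3*q^2 - 6*q + 8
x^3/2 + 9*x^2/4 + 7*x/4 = x*(x/2 + 1/2)*(x + 7/2)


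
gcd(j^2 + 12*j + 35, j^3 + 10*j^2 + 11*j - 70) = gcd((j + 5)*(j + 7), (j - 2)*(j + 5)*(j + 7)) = j^2 + 12*j + 35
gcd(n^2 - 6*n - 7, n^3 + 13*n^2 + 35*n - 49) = 1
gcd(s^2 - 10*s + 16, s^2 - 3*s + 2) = s - 2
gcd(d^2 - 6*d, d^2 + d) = d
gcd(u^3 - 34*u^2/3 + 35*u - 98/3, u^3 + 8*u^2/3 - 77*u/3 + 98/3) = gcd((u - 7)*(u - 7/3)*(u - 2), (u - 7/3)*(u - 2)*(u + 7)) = u^2 - 13*u/3 + 14/3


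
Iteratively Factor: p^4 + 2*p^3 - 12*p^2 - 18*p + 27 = (p + 3)*(p^3 - p^2 - 9*p + 9) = (p + 3)^2*(p^2 - 4*p + 3) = (p - 1)*(p + 3)^2*(p - 3)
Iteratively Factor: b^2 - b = (b)*(b - 1)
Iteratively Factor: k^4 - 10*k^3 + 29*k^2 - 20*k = (k - 4)*(k^3 - 6*k^2 + 5*k) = k*(k - 4)*(k^2 - 6*k + 5) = k*(k - 5)*(k - 4)*(k - 1)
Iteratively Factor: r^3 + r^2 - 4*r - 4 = (r + 2)*(r^2 - r - 2) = (r - 2)*(r + 2)*(r + 1)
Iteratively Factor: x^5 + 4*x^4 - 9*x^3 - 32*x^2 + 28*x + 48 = (x - 2)*(x^4 + 6*x^3 + 3*x^2 - 26*x - 24) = (x - 2)^2*(x^3 + 8*x^2 + 19*x + 12) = (x - 2)^2*(x + 3)*(x^2 + 5*x + 4) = (x - 2)^2*(x + 1)*(x + 3)*(x + 4)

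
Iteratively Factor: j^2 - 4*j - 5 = (j - 5)*(j + 1)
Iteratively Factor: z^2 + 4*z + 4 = (z + 2)*(z + 2)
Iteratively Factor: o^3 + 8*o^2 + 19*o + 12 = (o + 3)*(o^2 + 5*o + 4) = (o + 1)*(o + 3)*(o + 4)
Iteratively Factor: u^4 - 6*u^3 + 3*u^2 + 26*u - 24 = (u - 4)*(u^3 - 2*u^2 - 5*u + 6) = (u - 4)*(u - 1)*(u^2 - u - 6) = (u - 4)*(u - 1)*(u + 2)*(u - 3)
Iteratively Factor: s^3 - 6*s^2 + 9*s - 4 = (s - 4)*(s^2 - 2*s + 1) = (s - 4)*(s - 1)*(s - 1)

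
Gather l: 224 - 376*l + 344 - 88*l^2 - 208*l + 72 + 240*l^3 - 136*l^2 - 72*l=240*l^3 - 224*l^2 - 656*l + 640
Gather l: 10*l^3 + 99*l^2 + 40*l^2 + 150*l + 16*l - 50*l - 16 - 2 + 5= 10*l^3 + 139*l^2 + 116*l - 13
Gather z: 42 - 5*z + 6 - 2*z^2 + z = -2*z^2 - 4*z + 48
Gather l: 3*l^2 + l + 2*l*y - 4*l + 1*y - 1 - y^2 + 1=3*l^2 + l*(2*y - 3) - y^2 + y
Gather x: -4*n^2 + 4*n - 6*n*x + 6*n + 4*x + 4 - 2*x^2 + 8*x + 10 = -4*n^2 + 10*n - 2*x^2 + x*(12 - 6*n) + 14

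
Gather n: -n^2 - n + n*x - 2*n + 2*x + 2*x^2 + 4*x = -n^2 + n*(x - 3) + 2*x^2 + 6*x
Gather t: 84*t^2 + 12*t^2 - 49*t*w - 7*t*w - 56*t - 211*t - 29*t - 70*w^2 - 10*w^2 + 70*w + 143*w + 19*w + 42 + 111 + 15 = 96*t^2 + t*(-56*w - 296) - 80*w^2 + 232*w + 168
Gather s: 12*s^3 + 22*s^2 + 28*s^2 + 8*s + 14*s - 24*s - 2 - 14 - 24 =12*s^3 + 50*s^2 - 2*s - 40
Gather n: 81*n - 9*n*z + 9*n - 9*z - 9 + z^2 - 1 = n*(90 - 9*z) + z^2 - 9*z - 10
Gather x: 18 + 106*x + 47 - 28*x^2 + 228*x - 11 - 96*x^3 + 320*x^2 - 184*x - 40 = -96*x^3 + 292*x^2 + 150*x + 14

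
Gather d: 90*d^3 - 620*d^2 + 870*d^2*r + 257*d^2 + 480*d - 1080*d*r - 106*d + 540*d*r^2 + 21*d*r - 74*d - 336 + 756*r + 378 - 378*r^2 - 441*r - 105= 90*d^3 + d^2*(870*r - 363) + d*(540*r^2 - 1059*r + 300) - 378*r^2 + 315*r - 63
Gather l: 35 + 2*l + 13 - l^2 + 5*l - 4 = -l^2 + 7*l + 44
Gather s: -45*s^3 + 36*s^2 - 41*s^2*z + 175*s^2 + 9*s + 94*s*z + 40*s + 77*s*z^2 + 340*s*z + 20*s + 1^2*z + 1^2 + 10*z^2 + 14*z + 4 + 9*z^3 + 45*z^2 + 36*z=-45*s^3 + s^2*(211 - 41*z) + s*(77*z^2 + 434*z + 69) + 9*z^3 + 55*z^2 + 51*z + 5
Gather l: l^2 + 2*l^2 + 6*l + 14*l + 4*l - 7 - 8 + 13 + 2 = 3*l^2 + 24*l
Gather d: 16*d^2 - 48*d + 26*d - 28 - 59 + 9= 16*d^2 - 22*d - 78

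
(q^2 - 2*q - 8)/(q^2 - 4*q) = (q + 2)/q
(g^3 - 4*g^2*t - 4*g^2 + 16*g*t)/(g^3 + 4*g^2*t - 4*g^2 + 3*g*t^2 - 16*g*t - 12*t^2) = g*(g - 4*t)/(g^2 + 4*g*t + 3*t^2)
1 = 1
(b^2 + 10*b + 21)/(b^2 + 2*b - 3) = (b + 7)/(b - 1)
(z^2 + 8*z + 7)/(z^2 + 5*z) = (z^2 + 8*z + 7)/(z*(z + 5))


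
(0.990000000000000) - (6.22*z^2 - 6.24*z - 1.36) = -6.22*z^2 + 6.24*z + 2.35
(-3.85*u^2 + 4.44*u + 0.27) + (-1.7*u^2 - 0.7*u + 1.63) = -5.55*u^2 + 3.74*u + 1.9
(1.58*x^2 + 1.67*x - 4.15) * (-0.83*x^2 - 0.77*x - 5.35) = -1.3114*x^4 - 2.6027*x^3 - 6.2944*x^2 - 5.739*x + 22.2025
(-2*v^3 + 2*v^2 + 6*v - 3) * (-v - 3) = 2*v^4 + 4*v^3 - 12*v^2 - 15*v + 9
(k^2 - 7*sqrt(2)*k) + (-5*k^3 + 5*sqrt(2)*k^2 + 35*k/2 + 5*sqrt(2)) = -5*k^3 + k^2 + 5*sqrt(2)*k^2 - 7*sqrt(2)*k + 35*k/2 + 5*sqrt(2)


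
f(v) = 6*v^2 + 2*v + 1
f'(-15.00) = -178.00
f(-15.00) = 1321.00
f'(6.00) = 74.00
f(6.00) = 229.00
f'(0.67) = 10.04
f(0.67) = 5.03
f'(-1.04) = -10.48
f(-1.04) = 5.41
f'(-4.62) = -53.44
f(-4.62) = 119.83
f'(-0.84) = -8.08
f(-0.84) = 3.55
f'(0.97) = 13.64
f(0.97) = 8.59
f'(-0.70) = -6.40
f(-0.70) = 2.54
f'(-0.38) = -2.56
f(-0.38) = 1.11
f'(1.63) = 21.56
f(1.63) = 20.20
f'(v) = 12*v + 2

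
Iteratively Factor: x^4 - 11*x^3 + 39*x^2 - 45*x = (x - 3)*(x^3 - 8*x^2 + 15*x) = (x - 3)^2*(x^2 - 5*x) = x*(x - 3)^2*(x - 5)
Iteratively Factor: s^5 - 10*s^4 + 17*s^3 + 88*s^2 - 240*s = (s - 4)*(s^4 - 6*s^3 - 7*s^2 + 60*s) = s*(s - 4)*(s^3 - 6*s^2 - 7*s + 60) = s*(s - 5)*(s - 4)*(s^2 - s - 12) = s*(s - 5)*(s - 4)*(s + 3)*(s - 4)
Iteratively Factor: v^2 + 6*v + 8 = (v + 4)*(v + 2)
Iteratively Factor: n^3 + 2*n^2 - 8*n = (n - 2)*(n^2 + 4*n) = n*(n - 2)*(n + 4)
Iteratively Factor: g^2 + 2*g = (g)*(g + 2)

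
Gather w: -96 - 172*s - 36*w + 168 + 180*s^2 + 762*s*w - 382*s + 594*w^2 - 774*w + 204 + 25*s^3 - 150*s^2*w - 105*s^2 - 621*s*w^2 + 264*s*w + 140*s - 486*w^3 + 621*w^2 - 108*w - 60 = 25*s^3 + 75*s^2 - 414*s - 486*w^3 + w^2*(1215 - 621*s) + w*(-150*s^2 + 1026*s - 918) + 216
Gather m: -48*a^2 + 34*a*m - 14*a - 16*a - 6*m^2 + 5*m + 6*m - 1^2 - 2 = -48*a^2 - 30*a - 6*m^2 + m*(34*a + 11) - 3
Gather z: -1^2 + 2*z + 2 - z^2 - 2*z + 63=64 - z^2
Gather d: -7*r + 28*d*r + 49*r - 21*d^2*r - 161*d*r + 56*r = -21*d^2*r - 133*d*r + 98*r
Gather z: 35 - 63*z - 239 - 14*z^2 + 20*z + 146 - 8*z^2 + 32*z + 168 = -22*z^2 - 11*z + 110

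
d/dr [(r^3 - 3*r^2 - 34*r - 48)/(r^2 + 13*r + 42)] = (r^4 + 26*r^3 + 121*r^2 - 156*r - 804)/(r^4 + 26*r^3 + 253*r^2 + 1092*r + 1764)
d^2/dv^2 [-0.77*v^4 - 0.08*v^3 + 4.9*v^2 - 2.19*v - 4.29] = -9.24*v^2 - 0.48*v + 9.8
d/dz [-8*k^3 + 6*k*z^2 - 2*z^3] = 6*z*(2*k - z)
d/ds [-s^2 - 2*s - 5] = -2*s - 2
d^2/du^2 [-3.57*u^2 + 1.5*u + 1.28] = -7.14000000000000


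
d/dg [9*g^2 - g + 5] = 18*g - 1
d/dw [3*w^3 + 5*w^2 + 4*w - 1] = 9*w^2 + 10*w + 4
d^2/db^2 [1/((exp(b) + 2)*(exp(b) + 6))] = 4*(exp(3*b) + 6*exp(2*b) + 4*exp(b) - 24)*exp(b)/(exp(6*b) + 24*exp(5*b) + 228*exp(4*b) + 1088*exp(3*b) + 2736*exp(2*b) + 3456*exp(b) + 1728)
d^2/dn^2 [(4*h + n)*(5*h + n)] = 2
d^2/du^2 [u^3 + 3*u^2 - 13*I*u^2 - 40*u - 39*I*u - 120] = 6*u + 6 - 26*I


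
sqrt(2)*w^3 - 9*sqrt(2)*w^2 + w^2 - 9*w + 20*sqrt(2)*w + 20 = (w - 5)*(w - 4)*(sqrt(2)*w + 1)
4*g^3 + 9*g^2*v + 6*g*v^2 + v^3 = (g + v)^2*(4*g + v)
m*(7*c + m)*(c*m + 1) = 7*c^2*m^2 + c*m^3 + 7*c*m + m^2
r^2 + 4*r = r*(r + 4)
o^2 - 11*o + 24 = (o - 8)*(o - 3)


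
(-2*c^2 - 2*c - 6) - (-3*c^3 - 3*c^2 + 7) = 3*c^3 + c^2 - 2*c - 13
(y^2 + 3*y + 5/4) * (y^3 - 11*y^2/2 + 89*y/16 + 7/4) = y^5 - 5*y^4/2 - 155*y^3/16 + 185*y^2/16 + 781*y/64 + 35/16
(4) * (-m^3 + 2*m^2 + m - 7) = -4*m^3 + 8*m^2 + 4*m - 28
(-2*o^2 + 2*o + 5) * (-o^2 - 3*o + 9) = 2*o^4 + 4*o^3 - 29*o^2 + 3*o + 45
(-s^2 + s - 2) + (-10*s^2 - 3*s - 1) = -11*s^2 - 2*s - 3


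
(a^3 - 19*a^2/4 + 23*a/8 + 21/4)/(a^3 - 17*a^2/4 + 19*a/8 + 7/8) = (4*a^2 - 5*a - 6)/(4*a^2 - 3*a - 1)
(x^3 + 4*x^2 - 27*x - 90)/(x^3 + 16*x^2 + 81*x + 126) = (x - 5)/(x + 7)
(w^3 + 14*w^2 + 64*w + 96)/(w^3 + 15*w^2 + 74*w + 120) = (w + 4)/(w + 5)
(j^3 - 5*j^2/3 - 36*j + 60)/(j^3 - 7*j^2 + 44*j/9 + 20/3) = 3*(j + 6)/(3*j + 2)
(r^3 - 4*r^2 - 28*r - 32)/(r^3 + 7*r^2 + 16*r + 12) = (r - 8)/(r + 3)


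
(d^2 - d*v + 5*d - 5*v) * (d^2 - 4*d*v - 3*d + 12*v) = d^4 - 5*d^3*v + 2*d^3 + 4*d^2*v^2 - 10*d^2*v - 15*d^2 + 8*d*v^2 + 75*d*v - 60*v^2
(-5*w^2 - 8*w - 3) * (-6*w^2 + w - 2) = 30*w^4 + 43*w^3 + 20*w^2 + 13*w + 6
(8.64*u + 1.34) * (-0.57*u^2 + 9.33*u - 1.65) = -4.9248*u^3 + 79.8474*u^2 - 1.7538*u - 2.211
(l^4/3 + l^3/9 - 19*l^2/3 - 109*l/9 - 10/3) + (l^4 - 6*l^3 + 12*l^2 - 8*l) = 4*l^4/3 - 53*l^3/9 + 17*l^2/3 - 181*l/9 - 10/3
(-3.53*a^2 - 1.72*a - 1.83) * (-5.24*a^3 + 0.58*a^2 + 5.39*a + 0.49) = 18.4972*a^5 + 6.9654*a^4 - 10.4351*a^3 - 12.0619*a^2 - 10.7065*a - 0.8967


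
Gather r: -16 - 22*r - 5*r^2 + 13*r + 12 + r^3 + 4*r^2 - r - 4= r^3 - r^2 - 10*r - 8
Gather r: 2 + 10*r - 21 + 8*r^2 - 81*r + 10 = 8*r^2 - 71*r - 9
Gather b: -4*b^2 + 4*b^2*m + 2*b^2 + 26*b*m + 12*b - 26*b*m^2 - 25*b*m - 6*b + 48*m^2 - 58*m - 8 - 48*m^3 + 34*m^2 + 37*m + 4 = b^2*(4*m - 2) + b*(-26*m^2 + m + 6) - 48*m^3 + 82*m^2 - 21*m - 4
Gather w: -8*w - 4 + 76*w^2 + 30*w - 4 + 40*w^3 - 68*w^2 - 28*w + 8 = 40*w^3 + 8*w^2 - 6*w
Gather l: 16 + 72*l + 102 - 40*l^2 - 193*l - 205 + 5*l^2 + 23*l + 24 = -35*l^2 - 98*l - 63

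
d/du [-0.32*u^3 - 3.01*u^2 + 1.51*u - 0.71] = -0.96*u^2 - 6.02*u + 1.51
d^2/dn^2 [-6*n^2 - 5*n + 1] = -12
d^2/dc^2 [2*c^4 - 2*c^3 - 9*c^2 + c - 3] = 24*c^2 - 12*c - 18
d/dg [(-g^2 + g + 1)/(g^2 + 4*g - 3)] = (-5*g^2 + 4*g - 7)/(g^4 + 8*g^3 + 10*g^2 - 24*g + 9)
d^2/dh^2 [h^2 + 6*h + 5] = 2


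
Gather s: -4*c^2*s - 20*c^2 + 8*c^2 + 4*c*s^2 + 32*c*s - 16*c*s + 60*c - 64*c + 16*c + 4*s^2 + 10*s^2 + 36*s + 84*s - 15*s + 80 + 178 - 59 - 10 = -12*c^2 + 12*c + s^2*(4*c + 14) + s*(-4*c^2 + 16*c + 105) + 189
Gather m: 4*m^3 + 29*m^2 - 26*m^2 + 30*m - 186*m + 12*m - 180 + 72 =4*m^3 + 3*m^2 - 144*m - 108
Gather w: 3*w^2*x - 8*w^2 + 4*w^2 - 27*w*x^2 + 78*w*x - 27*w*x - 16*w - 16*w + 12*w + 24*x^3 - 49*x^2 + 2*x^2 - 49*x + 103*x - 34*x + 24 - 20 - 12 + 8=w^2*(3*x - 4) + w*(-27*x^2 + 51*x - 20) + 24*x^3 - 47*x^2 + 20*x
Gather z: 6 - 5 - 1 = 0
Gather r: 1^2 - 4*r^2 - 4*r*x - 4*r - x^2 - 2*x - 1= -4*r^2 + r*(-4*x - 4) - x^2 - 2*x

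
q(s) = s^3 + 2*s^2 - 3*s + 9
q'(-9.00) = 204.00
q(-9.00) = -531.00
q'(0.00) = -3.00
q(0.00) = 9.00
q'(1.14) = 5.46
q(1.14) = 9.66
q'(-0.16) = -3.56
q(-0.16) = 9.53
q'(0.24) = -1.87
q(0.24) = 8.41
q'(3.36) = 44.31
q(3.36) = 59.43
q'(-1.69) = -1.19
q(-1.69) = 14.96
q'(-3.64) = 22.19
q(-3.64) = -1.81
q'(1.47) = 9.36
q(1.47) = 12.09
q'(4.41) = 72.98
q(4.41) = 120.43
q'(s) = 3*s^2 + 4*s - 3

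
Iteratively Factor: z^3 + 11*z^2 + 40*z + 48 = (z + 3)*(z^2 + 8*z + 16) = (z + 3)*(z + 4)*(z + 4)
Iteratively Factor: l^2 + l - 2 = (l - 1)*(l + 2)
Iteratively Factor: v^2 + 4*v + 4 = (v + 2)*(v + 2)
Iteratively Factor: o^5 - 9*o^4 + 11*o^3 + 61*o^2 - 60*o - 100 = (o - 5)*(o^4 - 4*o^3 - 9*o^2 + 16*o + 20) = (o - 5)*(o + 1)*(o^3 - 5*o^2 - 4*o + 20) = (o - 5)*(o + 1)*(o + 2)*(o^2 - 7*o + 10) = (o - 5)*(o - 2)*(o + 1)*(o + 2)*(o - 5)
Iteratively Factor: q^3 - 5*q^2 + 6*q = (q - 2)*(q^2 - 3*q) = q*(q - 2)*(q - 3)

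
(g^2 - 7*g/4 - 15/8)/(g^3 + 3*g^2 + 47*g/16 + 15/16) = 2*(2*g - 5)/(4*g^2 + 9*g + 5)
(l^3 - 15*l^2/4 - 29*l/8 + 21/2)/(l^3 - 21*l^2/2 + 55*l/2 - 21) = (l^2 - 9*l/4 - 7)/(l^2 - 9*l + 14)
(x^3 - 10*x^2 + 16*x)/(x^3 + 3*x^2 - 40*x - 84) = x*(x^2 - 10*x + 16)/(x^3 + 3*x^2 - 40*x - 84)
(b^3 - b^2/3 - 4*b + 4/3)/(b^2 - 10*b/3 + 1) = (b^2 - 4)/(b - 3)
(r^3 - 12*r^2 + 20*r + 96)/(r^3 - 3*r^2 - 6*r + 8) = (r^2 - 14*r + 48)/(r^2 - 5*r + 4)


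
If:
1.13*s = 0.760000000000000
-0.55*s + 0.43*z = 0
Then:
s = 0.67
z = 0.86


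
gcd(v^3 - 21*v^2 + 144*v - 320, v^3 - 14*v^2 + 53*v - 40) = v^2 - 13*v + 40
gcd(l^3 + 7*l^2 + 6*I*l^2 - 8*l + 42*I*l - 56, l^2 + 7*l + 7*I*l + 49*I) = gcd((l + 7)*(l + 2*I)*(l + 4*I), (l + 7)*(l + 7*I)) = l + 7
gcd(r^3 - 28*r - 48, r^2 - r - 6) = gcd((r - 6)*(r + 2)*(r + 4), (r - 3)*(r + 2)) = r + 2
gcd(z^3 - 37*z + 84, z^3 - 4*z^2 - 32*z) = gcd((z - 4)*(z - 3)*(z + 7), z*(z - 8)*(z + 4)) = 1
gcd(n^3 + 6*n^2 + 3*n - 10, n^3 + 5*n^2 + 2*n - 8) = n^2 + n - 2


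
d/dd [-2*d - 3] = -2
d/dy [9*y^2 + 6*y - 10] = 18*y + 6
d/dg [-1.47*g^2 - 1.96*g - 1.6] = -2.94*g - 1.96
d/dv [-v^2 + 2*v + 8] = 2 - 2*v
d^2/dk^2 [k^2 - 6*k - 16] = 2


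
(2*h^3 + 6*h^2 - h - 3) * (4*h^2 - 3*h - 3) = 8*h^5 + 18*h^4 - 28*h^3 - 27*h^2 + 12*h + 9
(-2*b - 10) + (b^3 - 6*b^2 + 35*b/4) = b^3 - 6*b^2 + 27*b/4 - 10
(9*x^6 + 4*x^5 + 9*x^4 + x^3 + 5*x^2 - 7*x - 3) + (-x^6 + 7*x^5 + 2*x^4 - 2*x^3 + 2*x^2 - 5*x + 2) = 8*x^6 + 11*x^5 + 11*x^4 - x^3 + 7*x^2 - 12*x - 1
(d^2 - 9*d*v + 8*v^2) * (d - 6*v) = d^3 - 15*d^2*v + 62*d*v^2 - 48*v^3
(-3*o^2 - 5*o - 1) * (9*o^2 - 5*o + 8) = -27*o^4 - 30*o^3 - 8*o^2 - 35*o - 8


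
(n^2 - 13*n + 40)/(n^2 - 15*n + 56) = (n - 5)/(n - 7)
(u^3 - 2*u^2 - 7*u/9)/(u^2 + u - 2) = u*(9*u^2 - 18*u - 7)/(9*(u^2 + u - 2))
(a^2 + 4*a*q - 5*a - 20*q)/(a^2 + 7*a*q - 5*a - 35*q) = (a + 4*q)/(a + 7*q)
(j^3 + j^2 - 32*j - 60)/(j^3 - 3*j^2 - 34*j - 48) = (j^2 - j - 30)/(j^2 - 5*j - 24)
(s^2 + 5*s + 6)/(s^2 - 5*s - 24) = (s + 2)/(s - 8)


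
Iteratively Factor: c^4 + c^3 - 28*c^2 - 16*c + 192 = (c - 3)*(c^3 + 4*c^2 - 16*c - 64) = (c - 3)*(c + 4)*(c^2 - 16) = (c - 4)*(c - 3)*(c + 4)*(c + 4)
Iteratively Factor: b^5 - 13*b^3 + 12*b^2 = (b - 3)*(b^4 + 3*b^3 - 4*b^2) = (b - 3)*(b + 4)*(b^3 - b^2) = (b - 3)*(b - 1)*(b + 4)*(b^2) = b*(b - 3)*(b - 1)*(b + 4)*(b)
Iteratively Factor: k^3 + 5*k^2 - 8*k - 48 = (k + 4)*(k^2 + k - 12) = (k + 4)^2*(k - 3)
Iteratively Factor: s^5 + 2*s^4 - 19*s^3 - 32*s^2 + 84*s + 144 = (s + 2)*(s^4 - 19*s^2 + 6*s + 72) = (s - 3)*(s + 2)*(s^3 + 3*s^2 - 10*s - 24) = (s - 3)*(s + 2)*(s + 4)*(s^2 - s - 6) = (s - 3)^2*(s + 2)*(s + 4)*(s + 2)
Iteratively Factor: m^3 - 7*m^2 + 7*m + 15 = (m - 3)*(m^2 - 4*m - 5) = (m - 5)*(m - 3)*(m + 1)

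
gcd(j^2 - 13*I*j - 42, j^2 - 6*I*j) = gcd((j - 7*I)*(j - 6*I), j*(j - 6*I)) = j - 6*I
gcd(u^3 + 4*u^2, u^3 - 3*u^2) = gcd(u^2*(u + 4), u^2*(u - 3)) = u^2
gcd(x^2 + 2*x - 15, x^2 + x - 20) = x + 5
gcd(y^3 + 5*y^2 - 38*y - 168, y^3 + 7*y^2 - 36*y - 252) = y^2 + y - 42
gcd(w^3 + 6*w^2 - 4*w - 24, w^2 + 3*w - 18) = w + 6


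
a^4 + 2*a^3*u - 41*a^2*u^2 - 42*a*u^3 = a*(a - 6*u)*(a + u)*(a + 7*u)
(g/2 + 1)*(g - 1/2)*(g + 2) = g^3/2 + 7*g^2/4 + g - 1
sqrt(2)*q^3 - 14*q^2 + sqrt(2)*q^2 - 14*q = q*(q - 7*sqrt(2))*(sqrt(2)*q + sqrt(2))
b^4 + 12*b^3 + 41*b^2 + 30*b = b*(b + 1)*(b + 5)*(b + 6)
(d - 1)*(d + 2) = d^2 + d - 2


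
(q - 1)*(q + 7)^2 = q^3 + 13*q^2 + 35*q - 49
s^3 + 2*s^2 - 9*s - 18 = (s - 3)*(s + 2)*(s + 3)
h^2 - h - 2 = (h - 2)*(h + 1)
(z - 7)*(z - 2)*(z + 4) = z^3 - 5*z^2 - 22*z + 56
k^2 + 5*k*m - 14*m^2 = (k - 2*m)*(k + 7*m)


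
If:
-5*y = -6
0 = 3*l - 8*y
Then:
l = 16/5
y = 6/5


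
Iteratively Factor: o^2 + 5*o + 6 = (o + 2)*(o + 3)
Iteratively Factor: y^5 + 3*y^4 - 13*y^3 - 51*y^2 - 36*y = (y + 1)*(y^4 + 2*y^3 - 15*y^2 - 36*y) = (y - 4)*(y + 1)*(y^3 + 6*y^2 + 9*y) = (y - 4)*(y + 1)*(y + 3)*(y^2 + 3*y) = y*(y - 4)*(y + 1)*(y + 3)*(y + 3)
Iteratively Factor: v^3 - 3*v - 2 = (v + 1)*(v^2 - v - 2) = (v - 2)*(v + 1)*(v + 1)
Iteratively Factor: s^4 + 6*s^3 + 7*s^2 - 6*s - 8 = (s + 4)*(s^3 + 2*s^2 - s - 2) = (s + 2)*(s + 4)*(s^2 - 1) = (s + 1)*(s + 2)*(s + 4)*(s - 1)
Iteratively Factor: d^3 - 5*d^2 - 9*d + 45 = (d - 5)*(d^2 - 9) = (d - 5)*(d + 3)*(d - 3)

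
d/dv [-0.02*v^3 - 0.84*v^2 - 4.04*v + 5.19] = -0.06*v^2 - 1.68*v - 4.04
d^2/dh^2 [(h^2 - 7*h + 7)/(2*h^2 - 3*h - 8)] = 22*(-2*h^3 + 12*h^2 - 42*h + 37)/(8*h^6 - 36*h^5 - 42*h^4 + 261*h^3 + 168*h^2 - 576*h - 512)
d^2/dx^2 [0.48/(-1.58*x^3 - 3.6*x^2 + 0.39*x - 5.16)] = ((4.5504*x + 3.456)*(1.58*x^3 + 3.6*x^2 - 0.39*x + 5.16) - 0.48*(4.74*x^2 + 7.2*x - 0.39)*(9.48*x^2 + 14.4*x - 0.78))/(1.58*x^3 + 3.6*x^2 - 0.39*x + 5.16)^3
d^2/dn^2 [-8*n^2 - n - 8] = -16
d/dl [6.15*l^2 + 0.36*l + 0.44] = 12.3*l + 0.36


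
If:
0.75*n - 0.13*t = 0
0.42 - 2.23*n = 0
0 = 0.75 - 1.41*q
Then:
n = 0.19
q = 0.53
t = 1.09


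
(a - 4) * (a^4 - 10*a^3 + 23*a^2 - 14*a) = a^5 - 14*a^4 + 63*a^3 - 106*a^2 + 56*a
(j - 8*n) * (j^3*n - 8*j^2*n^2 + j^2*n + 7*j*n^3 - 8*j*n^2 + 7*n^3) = j^4*n - 16*j^3*n^2 + j^3*n + 71*j^2*n^3 - 16*j^2*n^2 - 56*j*n^4 + 71*j*n^3 - 56*n^4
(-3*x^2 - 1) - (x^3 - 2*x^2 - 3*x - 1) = -x^3 - x^2 + 3*x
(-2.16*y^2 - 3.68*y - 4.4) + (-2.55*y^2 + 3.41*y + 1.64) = -4.71*y^2 - 0.27*y - 2.76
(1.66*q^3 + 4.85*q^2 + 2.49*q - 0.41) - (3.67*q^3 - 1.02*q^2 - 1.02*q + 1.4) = -2.01*q^3 + 5.87*q^2 + 3.51*q - 1.81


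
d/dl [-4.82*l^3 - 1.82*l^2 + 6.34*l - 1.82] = -14.46*l^2 - 3.64*l + 6.34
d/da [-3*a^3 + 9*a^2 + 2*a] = -9*a^2 + 18*a + 2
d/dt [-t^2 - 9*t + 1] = -2*t - 9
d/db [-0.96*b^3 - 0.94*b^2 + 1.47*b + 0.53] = -2.88*b^2 - 1.88*b + 1.47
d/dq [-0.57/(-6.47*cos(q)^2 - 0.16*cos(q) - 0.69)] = (7.3758*cos(q) + 0.0912)*sin(q)/(6.47*cos(q)^2 + 0.16*cos(q) + 0.69)^2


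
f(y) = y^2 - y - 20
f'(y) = 2*y - 1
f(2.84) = -14.77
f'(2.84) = 4.68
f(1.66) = -18.90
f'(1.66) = 2.32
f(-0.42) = -19.40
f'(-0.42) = -1.84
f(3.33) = -12.24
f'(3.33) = 5.66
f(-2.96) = -8.28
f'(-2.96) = -6.92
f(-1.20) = -17.36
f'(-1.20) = -3.40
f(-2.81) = -9.29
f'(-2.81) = -6.62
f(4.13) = -7.07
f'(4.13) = 7.26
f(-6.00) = 22.00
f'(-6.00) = -13.00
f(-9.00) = 70.00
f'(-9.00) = -19.00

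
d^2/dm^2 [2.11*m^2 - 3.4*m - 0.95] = 4.22000000000000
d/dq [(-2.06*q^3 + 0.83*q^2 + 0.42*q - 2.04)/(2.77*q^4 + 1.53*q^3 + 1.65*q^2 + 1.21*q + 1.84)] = (5.7062*q^6 - 4.5982*q^5 - 8.1591*q^4 + 16.3328*q^3 - 1.6963*q^2 + 9.7864*q + 3.2412)/(7.6729*q^8 + 8.4762*q^7 + 11.4819*q^6 + 11.7524*q^5 + 16.6187*q^4 + 9.6234*q^3 + 7.5361*q^2 + 4.4528*q + 3.3856)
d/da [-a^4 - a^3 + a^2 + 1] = a*(-4*a^2 - 3*a + 2)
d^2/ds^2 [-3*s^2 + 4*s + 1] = -6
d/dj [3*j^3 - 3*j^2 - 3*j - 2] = 9*j^2 - 6*j - 3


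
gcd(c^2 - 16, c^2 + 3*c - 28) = c - 4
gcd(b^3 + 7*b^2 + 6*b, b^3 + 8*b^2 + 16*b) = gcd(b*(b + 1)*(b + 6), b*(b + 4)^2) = b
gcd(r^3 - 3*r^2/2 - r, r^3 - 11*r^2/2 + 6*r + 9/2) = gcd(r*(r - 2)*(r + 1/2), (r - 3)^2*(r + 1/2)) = r + 1/2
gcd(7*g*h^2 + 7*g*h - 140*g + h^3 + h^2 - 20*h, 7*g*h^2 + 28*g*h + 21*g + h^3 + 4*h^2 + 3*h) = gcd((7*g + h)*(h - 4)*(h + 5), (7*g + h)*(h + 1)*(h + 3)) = 7*g + h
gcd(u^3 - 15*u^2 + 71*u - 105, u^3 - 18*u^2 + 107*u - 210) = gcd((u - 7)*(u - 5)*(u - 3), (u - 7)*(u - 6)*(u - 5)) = u^2 - 12*u + 35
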